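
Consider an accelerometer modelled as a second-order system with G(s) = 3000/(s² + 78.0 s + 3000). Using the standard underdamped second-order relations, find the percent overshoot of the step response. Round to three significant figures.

Comparing the denominator to s² + 2ζω_n s + ω_n²: ω_n = √3000 = 54.8 rad/s, and 2ζω_n = 78.0 so ζ = 78.0/(2·54.8) = 0.712.
%OS = 100 e^{−πζ/√(1−ζ²)} with ζ = 0.712 gives 4.13%.

%OS ≈ 4.13%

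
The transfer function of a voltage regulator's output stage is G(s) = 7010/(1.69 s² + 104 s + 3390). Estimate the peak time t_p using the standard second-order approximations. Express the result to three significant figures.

Dividing through by 1.69: denominator becomes s² + 61.54 s + 2006.
So ω_n = √2006 = 44.8 rad/s and ζ = 61.54/(2·44.8) = 0.687.
ω_d = ω_n√(1−ζ²) = 32.5 rad/s. t_p = π/ω_d = 0.0965 s.

t_p ≈ 0.0965 s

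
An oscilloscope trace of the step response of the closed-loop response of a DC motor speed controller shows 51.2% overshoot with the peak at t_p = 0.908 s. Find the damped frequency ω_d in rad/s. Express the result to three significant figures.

t_p = π/ω_d, so ω_d = π/0.908 = 3.46 rad/s.

ω_d ≈ 3.46 rad/s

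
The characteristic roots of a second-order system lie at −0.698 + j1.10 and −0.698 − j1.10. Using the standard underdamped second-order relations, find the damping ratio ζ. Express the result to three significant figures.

With σ = 0.698, ω_d = 1.10: ω_n = √(σ²+ω_d²) = 1.30 rad/s, ζ = σ/ω_n = 0.536.

ζ ≈ 0.536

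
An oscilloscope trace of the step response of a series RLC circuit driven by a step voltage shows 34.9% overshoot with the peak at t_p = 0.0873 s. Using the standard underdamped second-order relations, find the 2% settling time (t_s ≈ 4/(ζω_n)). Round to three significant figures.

The overshoot fixes ζ = −ln(OS)/√(π²+ln²(OS)) = 0.318.
From t_p = π/ω_d, ω_d = π/0.0873 = 36.0 rad/s, so ω_n = ω_d/√(1−ζ²) = 38.0 rad/s.
t_s ≈ 4/(ζω_n) = 4/(0.318·38.0) = 0.332 s.

t_s ≈ 0.332 s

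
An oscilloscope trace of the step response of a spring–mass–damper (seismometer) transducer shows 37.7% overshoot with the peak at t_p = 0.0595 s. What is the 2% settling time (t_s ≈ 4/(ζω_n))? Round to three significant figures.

From the overshoot, ζ = −ln(OS)/√(π²+ln²(OS)) = 0.297.
t_p = π/ω_d ⇒ ω_d = 52.8 rad/s; then ω_n = ω_d/√(1−ζ²) = 55.3 rad/s.
t_s ≈ 4/(ζω_n) = 4/(0.297·55.3) = 0.244 s.

t_s ≈ 0.244 s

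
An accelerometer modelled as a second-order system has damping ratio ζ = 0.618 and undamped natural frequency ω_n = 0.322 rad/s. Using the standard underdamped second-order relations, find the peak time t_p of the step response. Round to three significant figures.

The damped frequency is ω_d = ω_n√(1−ζ²) = 0.322·√(1−0.382) = 0.253 rad/s.
Peak time t_p = π/ω_d = π/0.253 = 12.4 s.

t_p ≈ 12.4 s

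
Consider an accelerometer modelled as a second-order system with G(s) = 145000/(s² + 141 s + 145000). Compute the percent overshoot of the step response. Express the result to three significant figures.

Comparing the denominator to s² + 2ζω_n s + ω_n²: ω_n = √145000 = 381 rad/s, and 2ζω_n = 141 so ζ = 141/(2·381) = 0.185.
%OS = 100 e^{−πζ/√(1−ζ²)} with ζ = 0.185 gives 55.3%.

%OS ≈ 55.3%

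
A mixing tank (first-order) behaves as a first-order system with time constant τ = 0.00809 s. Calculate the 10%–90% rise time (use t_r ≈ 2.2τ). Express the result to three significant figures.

t_r ≈ 2.2τ = 0.0178 s.

t_r ≈ 0.0178 s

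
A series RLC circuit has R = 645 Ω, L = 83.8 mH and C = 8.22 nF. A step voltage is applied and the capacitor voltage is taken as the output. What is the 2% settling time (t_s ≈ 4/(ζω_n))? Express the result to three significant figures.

For a series RLC circuit (capacitor voltage as output), ω_n = 1/√(LC) = 1/√(83.8 mH · 8.22 nF) = 38100 rad/s.
ζ = (R/2)·√(C/L) = (645/2)·√(8.22 nF/83.8 mH) = 0.101.
t_s ≈ 4/(ζω_n) = 0.00104 s.

t_s ≈ 0.00104 s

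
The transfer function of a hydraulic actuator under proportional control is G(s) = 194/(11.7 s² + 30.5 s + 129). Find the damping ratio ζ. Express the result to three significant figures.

ζ ≈ 0.393

Dividing through by 11.7: denominator becomes s² + 2.607 s + 11.03.
So ω_n = √11.03 = 3.32 rad/s and ζ = 2.607/(2·3.32) = 0.393.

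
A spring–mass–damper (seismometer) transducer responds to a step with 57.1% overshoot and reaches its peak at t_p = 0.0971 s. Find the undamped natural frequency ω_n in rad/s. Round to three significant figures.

ω_n ≈ 32.9 rad/s

ζ from %OS: ζ = |ln 0.571|/√(π²+ln²0.571) = 0.176.
From t_p = π/ω_d, ω_d = π/0.0971 = 32.4 rad/s, so ω_n = ω_d/√(1−ζ²) = 32.9 rad/s.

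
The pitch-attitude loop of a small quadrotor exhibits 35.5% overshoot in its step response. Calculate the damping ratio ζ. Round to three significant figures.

ζ ≈ 0.313

From %OS = 100·exp(−πζ/√(1−ζ²)), invert to get ζ = −ln(OS)/√(π² + ln²(OS)) with OS = 0.355.
−ln 0.355 = 1.036, so ζ = 1.036/√(π² + 1.073) = 0.313.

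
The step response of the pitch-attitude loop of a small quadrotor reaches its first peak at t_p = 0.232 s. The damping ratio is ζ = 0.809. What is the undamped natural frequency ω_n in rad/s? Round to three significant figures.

ω_n ≈ 23.0 rad/s

Peak time t_p = π/ω_d, so ω_d = π/t_p = π/0.232 = 13.5 rad/s.
ω_n = ω_d/√(1−ζ²) = 13.5/√0.346 = 23.0 rad/s.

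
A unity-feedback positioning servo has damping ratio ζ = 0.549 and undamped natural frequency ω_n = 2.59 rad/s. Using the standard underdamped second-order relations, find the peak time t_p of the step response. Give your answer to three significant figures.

The damped frequency is ω_d = ω_n√(1−ζ²) = 2.59·√(1−0.301) = 2.16 rad/s.
Peak time t_p = π/ω_d = π/2.16 = 1.45 s.

t_p ≈ 1.45 s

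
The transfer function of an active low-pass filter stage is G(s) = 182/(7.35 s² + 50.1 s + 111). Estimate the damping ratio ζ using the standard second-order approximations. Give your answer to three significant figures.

ζ ≈ 0.877

Dividing through by 7.35: denominator becomes s² + 6.816 s + 15.10.
So ω_n = √15.10 = 3.89 rad/s and ζ = 6.816/(2·3.89) = 0.877.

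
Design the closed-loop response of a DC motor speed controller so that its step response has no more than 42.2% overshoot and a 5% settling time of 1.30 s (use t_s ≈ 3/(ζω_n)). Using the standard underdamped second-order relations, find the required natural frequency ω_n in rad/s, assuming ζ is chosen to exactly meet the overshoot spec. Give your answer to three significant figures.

Inverting the overshoot relation: ζ = |ln 0.422|/√(π² + ln²0.422) = 0.265.
From t_s ≈ 3/(ζω_n): ω_n = 3/(ζ·t_s) = 3/(0.265·1.30) = 8.71 rad/s.

ω_n ≈ 8.71 rad/s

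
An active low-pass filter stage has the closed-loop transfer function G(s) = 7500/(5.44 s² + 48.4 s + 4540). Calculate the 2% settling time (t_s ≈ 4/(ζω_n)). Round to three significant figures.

Dividing through by 5.44: denominator becomes s² + 8.897 s + 834.6.
So ω_n = √834.6 = 28.9 rad/s and ζ = 8.897/(2·28.9) = 0.154.
t_s ≈ 4/(ζω_n) = 0.899 s.

t_s ≈ 0.899 s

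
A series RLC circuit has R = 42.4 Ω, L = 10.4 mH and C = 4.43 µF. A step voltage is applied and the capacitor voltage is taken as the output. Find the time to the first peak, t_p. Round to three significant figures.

t_p ≈ 0.000750 s

For a series RLC circuit (capacitor voltage as output), ω_n = 1/√(LC) = 1/√(10.4 mH · 4.43 µF) = 4660 rad/s.
ζ = (R/2)·√(C/L) = (42.4/2)·√(4.43 µF/10.4 mH) = 0.438.
The damped frequency ω_d = ω_n√(1−ζ²) = 4190 rad/s. t_p = π/ω_d = 0.000750 s.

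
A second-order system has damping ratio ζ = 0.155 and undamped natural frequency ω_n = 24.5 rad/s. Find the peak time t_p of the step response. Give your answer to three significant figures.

t_p ≈ 0.130 s

The damped frequency is ω_d = ω_n√(1−ζ²) = 24.5·√(1−0.0240) = 24.2 rad/s.
Peak time t_p = π/ω_d = π/24.2 = 0.130 s.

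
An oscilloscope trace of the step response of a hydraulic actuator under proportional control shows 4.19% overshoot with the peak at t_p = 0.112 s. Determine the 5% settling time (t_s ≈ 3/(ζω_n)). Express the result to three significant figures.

t_s ≈ 0.106 s

ζ from %OS: ζ = |ln 0.0419|/√(π²+ln²0.0419) = 0.711.
t_p = π/ω_d ⇒ ω_d = 28.0 rad/s; then ω_n = ω_d/√(1−ζ²) = 39.9 rad/s.
t_s ≈ 3/(ζω_n) = 3/(0.711·39.9) = 0.106 s.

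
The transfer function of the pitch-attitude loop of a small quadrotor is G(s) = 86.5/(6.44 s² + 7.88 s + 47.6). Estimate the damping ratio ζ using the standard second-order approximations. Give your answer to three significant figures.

Dividing through by 6.44: denominator becomes s² + 1.224 s + 7.391.
So ω_n = √7.391 = 2.72 rad/s and ζ = 1.224/(2·2.72) = 0.225.

ζ ≈ 0.225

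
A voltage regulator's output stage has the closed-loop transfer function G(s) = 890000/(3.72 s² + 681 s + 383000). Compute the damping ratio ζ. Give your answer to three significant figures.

ζ ≈ 0.285

Dividing through by 3.72: denominator becomes s² + 183.1 s + 103000.
So ω_n = √103000 = 321 rad/s and ζ = 183.1/(2·321) = 0.285.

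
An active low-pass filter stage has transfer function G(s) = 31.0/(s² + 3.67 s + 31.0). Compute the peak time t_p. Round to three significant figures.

t_p ≈ 0.598 s

Comparing the denominator to s² + 2ζω_n s + ω_n²: ω_n = √31.0 = 5.57 rad/s, and 2ζω_n = 3.67 so ζ = 3.67/(2·5.57) = 0.330.
ω_d = 5.57·√(1 − 0.330²) = 5.26 rad/s. Then t_p = π/ω_d = 0.598 s.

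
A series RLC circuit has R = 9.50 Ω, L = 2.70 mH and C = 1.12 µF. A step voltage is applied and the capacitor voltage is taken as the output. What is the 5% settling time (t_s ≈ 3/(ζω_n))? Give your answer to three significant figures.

For a series RLC circuit (capacitor voltage as output), ω_n = 1/√(LC) = 1/√(2.70 mH · 1.12 µF) = 18200 rad/s.
ζ = (R/2)·√(C/L) = (9.50/2)·√(1.12 µF/2.70 mH) = 0.0967.
t_s ≈ 3/(ζω_n) = 0.00171 s.

t_s ≈ 0.00171 s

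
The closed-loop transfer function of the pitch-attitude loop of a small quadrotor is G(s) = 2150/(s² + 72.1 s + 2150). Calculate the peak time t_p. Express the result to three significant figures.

t_p ≈ 0.108 s

ω_n = √2150 = 46.4 rad/s; ζ = 72.1/(2·46.4) = 0.777.
The damped frequency ω_d = ω_n√(1−ζ²) = 29.2 rad/s. Then t_p = π/ω_d = 0.108 s.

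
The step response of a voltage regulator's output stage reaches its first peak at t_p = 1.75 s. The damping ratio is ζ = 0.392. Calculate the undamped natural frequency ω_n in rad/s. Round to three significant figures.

ω_n ≈ 1.95 rad/s

Peak time t_p = π/ω_d, so ω_d = π/t_p = π/1.75 = 1.80 rad/s.
ω_n = ω_d/√(1−ζ²) = 1.80/√0.846 = 1.95 rad/s.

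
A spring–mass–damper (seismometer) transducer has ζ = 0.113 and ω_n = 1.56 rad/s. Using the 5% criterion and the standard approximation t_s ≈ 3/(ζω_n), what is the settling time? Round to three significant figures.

t_s ≈ 17.0 s

t_s ≈ 3/(ζω_n) = 3/(0.113 × 1.56) = 17.0 s.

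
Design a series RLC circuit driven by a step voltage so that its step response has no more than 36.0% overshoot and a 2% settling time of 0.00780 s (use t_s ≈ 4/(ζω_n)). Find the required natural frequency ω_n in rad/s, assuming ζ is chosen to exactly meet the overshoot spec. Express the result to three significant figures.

ζ = −ln(OS)/√(π² + (ln OS)²). With OS = 0.360, ln OS = −1.022 and ζ = 1.022/3.304 = 0.309.
Then ω_n = 4/(ζ t_s) = 4/(0.309 × 0.00780) = 1660 rad/s.

ω_n ≈ 1660 rad/s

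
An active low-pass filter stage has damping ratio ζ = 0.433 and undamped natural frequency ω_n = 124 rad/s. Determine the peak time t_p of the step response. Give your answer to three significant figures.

t_p ≈ 0.0281 s

The damped frequency is ω_d = ω_n√(1−ζ²) = 124·√(1−0.187) = 112 rad/s.
Peak time t_p = π/ω_d = π/112 = 0.0281 s.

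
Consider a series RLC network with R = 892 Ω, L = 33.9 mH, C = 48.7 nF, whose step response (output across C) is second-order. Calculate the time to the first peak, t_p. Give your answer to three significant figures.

For a series RLC circuit (capacitor voltage as output), ω_n = 1/√(LC) = 1/√(33.9 mH · 48.7 nF) = 24600 rad/s.
ζ = (R/2)·√(C/L) = (892/2)·√(48.7 nF/33.9 mH) = 0.535.
ω_d = ω_n√(1−ζ²) = 20800 rad/s. t_p = π/ω_d = 0.000151 s.

t_p ≈ 0.000151 s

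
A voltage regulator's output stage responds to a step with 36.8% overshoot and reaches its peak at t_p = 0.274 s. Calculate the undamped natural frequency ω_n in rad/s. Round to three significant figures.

ω_n ≈ 12.0 rad/s

The overshoot fixes ζ = −ln(OS)/√(π²+ln²(OS)) = 0.303.
From t_p = π/ω_d, ω_d = π/0.274 = 11.5 rad/s, so ω_n = ω_d/√(1−ζ²) = 12.0 rad/s.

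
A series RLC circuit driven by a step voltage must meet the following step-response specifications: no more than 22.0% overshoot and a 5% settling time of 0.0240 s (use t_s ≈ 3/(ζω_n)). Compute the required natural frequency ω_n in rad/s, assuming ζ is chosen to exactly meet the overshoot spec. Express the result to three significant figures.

ω_n ≈ 288 rad/s

From %OS = 100·exp(−πζ/√(1−ζ²)), invert to get ζ = −ln(OS)/√(π² + ln²(OS)) with OS = 0.220.
−ln 0.220 = 1.514, so ζ = 1.514/√(π² + 2.293) = 0.434.
From t_s ≈ 3/(ζω_n): ω_n = 3/(ζ·t_s) = 3/(0.434·0.0240) = 288 rad/s.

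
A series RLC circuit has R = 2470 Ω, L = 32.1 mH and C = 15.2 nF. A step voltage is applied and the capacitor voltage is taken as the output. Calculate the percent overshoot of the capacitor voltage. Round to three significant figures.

%OS ≈ 0.631%

For a series RLC circuit (capacitor voltage as output), ω_n = 1/√(LC) = 1/√(32.1 mH · 15.2 nF) = 45300 rad/s.
ζ = (R/2)·√(C/L) = (2470/2)·√(15.2 nF/32.1 mH) = 0.850.
%OS = 100 e^{−πζ/√(1−ζ²)} with ζ = 0.850 gives 0.631%.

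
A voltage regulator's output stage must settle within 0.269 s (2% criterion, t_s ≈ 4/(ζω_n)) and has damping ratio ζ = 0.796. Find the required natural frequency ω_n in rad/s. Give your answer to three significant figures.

ω_n ≈ 18.7 rad/s

Rearranging t_s ≈ 4/(ζω_n) gives ω_n = 4/(ζ·t_s) = 4/(0.796 × 0.269) = 18.7 rad/s.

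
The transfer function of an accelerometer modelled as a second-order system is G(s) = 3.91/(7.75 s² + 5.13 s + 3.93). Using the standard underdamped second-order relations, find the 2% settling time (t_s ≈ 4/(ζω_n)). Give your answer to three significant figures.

t_s ≈ 12.1 s

Dividing through by 7.75: denominator becomes s² + 0.6619 s + 0.5071.
So ω_n = √0.5071 = 0.712 rad/s and ζ = 0.6619/(2·0.712) = 0.465.
t_s ≈ 4/(ζω_n) = 12.1 s.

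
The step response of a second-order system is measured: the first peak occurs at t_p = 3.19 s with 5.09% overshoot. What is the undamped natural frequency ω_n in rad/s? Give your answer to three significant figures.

ω_n ≈ 1.36 rad/s

The overshoot fixes ζ = −ln(OS)/√(π²+ln²(OS)) = 0.688.
From t_p = π/ω_d, ω_d = π/3.19 = 0.985 rad/s, so ω_n = ω_d/√(1−ζ²) = 1.36 rad/s.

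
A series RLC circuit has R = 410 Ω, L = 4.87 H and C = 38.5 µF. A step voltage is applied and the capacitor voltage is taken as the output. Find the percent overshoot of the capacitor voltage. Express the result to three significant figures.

For a series RLC circuit (capacitor voltage as output), ω_n = 1/√(LC) = 1/√(4.87 H · 38.5 µF) = 73.0 rad/s.
ζ = (R/2)·√(C/L) = (410/2)·√(38.5 µF/4.87 H) = 0.576.
%OS = 100·exp(−πζ/√(1−ζ²)) = 10.9%.

%OS ≈ 10.9%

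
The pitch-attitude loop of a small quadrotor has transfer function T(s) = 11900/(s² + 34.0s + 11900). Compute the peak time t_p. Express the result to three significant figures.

t_p ≈ 0.0292 s

Matching coefficients with s² + 2ζω_n s + ω_n² gives ω_n² = 11900 ⇒ ω_n = 109 rad/s, and ζ = 34.0/(2ω_n) = 0.156.
ω_d = ω_n√(1−ζ²) = 108 rad/s. Then t_p = π/ω_d = 0.0292 s.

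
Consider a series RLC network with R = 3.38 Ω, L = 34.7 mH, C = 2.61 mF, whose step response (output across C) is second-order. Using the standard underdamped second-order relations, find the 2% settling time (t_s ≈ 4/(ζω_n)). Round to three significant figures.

t_s ≈ 0.0821 s

For a series RLC circuit (capacitor voltage as output), ω_n = 1/√(LC) = 1/√(34.7 mH · 2.61 mF) = 105 rad/s.
ζ = (R/2)·√(C/L) = (3.38/2)·√(2.61 mF/34.7 mH) = 0.463.
t_s ≈ 4/(ζω_n) = 0.0821 s.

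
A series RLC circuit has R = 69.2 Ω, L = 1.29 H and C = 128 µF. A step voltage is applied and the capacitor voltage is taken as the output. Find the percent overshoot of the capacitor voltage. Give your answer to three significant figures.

%OS ≈ 31.6%

For a series RLC circuit (capacitor voltage as output), ω_n = 1/√(LC) = 1/√(1.29 H · 128 µF) = 77.8 rad/s.
ζ = (R/2)·√(C/L) = (69.2/2)·√(128 µF/1.29 H) = 0.345.
Overshoot: exp(−π·0.345/√(1−0.345²)) = 0.316, i.e. 31.6%.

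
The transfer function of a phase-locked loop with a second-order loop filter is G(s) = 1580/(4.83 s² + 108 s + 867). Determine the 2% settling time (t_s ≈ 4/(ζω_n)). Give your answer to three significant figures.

t_s ≈ 0.358 s

Dividing through by 4.83: denominator becomes s² + 22.36 s + 179.5.
So ω_n = √179.5 = 13.4 rad/s and ζ = 22.36/(2·13.4) = 0.834.
t_s ≈ 4/(ζω_n) = 0.358 s.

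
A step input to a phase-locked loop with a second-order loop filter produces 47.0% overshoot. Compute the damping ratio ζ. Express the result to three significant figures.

ζ ≈ 0.234

ζ = −ln(OS)/√(π² + (ln OS)²). With OS = 0.470, ln OS = −0.7550 and ζ = 0.7550/3.231 = 0.234.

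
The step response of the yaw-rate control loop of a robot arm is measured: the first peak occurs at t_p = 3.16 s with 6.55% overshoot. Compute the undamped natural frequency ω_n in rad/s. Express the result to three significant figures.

ω_n ≈ 1.32 rad/s

The overshoot fixes ζ = −ln(OS)/√(π²+ln²(OS)) = 0.655.
t_p = π/ω_d ⇒ ω_d = 0.994 rad/s; then ω_n = ω_d/√(1−ζ²) = 1.32 rad/s.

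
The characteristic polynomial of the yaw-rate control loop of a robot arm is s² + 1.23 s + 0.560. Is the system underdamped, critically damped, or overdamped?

a² − 4b = 1.23² − 4·0.560 < 0 (complex roots); the system is underdamped.

underdamped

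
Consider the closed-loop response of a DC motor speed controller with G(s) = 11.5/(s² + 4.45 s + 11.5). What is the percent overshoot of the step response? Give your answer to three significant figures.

%OS ≈ 6.51%

Comparing the denominator to s² + 2ζω_n s + ω_n²: ω_n = √11.5 = 3.39 rad/s, and 2ζω_n = 4.45 so ζ = 4.45/(2·3.39) = 0.656.
%OS = 100·exp(−πζ/√(1−ζ²)) = 6.51%.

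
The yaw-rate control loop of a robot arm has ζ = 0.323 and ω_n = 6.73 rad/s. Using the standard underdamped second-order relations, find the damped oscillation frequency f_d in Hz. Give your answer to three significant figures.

ω_d = ω_n√(1−ζ²) = 6.73·√0.896 = 6.37 rad/s.
f_d = ω_d/(2π) = 1.01 Hz.

f_d ≈ 1.01 Hz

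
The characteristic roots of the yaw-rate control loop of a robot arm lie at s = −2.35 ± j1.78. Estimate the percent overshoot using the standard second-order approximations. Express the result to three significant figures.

%OS ≈ 1.58%

The poles are at −σ ± jω_d with σ = 2.35 and ω_d = 1.78, so ω_n = √(σ²+ω_d²) = 2.95 rad/s and ζ = σ/ω_n = 0.797.
Overshoot: exp(−π·0.797/√(1−0.797²)) = 0.0158, i.e. 1.58%.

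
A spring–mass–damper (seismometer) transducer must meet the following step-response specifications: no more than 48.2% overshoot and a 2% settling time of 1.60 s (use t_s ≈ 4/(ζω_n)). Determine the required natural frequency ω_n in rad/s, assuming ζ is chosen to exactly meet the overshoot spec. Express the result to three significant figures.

ζ = −ln(OS)/√(π² + (ln OS)²). With OS = 0.482, ln OS = −0.7298 and ζ = 0.7298/3.225 = 0.226.
Then ω_n = 4/(ζ t_s) = 4/(0.226 × 1.60) = 11.0 rad/s.

ω_n ≈ 11.0 rad/s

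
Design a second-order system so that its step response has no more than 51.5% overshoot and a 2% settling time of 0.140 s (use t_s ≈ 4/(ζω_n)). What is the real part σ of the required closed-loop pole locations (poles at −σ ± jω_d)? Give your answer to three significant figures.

σ ≈ 28.6

The settling-time spec alone fixes σ = ζω_n = 4/t_s = 4/0.140 = 28.6.
(Overshoot then fixes ζ = 0.207 and hence ω_d = σ·√(1−ζ²)/ζ = 135 rad/s.)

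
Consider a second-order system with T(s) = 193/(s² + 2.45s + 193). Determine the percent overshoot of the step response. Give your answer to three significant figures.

ω_n = √193 = 13.9 rad/s; ζ = 2.45/(2·13.9) = 0.0882.
%OS = 100·exp(−πζ/√(1−ζ²)) = 75.7%.

%OS ≈ 75.7%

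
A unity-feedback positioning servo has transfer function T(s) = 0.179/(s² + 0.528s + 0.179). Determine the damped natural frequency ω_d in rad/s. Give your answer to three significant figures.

ω_d ≈ 0.331 rad/s

Matching coefficients with s² + 2ζω_n s + ω_n² gives ω_n² = 0.179 ⇒ ω_n = 0.423 rad/s, and ζ = 0.528/(2ω_n) = 0.624.
ω_d = ω_n√(1−ζ²) = 0.331 rad/s.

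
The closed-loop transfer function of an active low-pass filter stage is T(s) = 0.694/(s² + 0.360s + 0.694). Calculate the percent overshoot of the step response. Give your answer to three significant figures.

Matching coefficients with s² + 2ζω_n s + ω_n² gives ω_n² = 0.694 ⇒ ω_n = 0.833 rad/s, and ζ = 0.360/(2ω_n) = 0.216.
%OS = 100 e^{−πζ/√(1−ζ²)} with ζ = 0.216 gives 49.9%.

%OS ≈ 49.9%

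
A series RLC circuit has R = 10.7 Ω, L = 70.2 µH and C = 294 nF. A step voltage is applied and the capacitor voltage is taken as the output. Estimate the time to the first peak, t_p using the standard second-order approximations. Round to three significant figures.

For a series RLC circuit (capacitor voltage as output), ω_n = 1/√(LC) = 1/√(70.2 µH · 294 nF) = 220000 rad/s.
ζ = (R/2)·√(C/L) = (10.7/2)·√(294 nF/70.2 µH) = 0.346.
The damped frequency ω_d = ω_n√(1−ζ²) = 207000 rad/s. t_p = π/ω_d = 0.0000152 s.

t_p ≈ 0.0000152 s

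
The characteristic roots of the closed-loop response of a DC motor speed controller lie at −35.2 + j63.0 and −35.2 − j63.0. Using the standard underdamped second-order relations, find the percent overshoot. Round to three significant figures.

%OS ≈ 17.3%

The poles are at −σ ± jω_d with σ = 35.2 and ω_d = 63.0, so ω_n = √(σ²+ω_d²) = 72.2 rad/s and ζ = σ/ω_n = 0.488.
%OS = 100·exp(−πζ/√(1−ζ²)) = 17.3%.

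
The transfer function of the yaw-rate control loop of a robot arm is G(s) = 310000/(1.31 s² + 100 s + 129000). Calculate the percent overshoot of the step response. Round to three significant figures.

%OS ≈ 68.0%

Dividing through by 1.31: denominator becomes s² + 76.34 s + 98470.
So ω_n = √98470 = 314 rad/s and ζ = 76.34/(2·314) = 0.122.
%OS = 100 e^{−πζ/√(1−ζ²)} with ζ = 0.122 gives 68.0%.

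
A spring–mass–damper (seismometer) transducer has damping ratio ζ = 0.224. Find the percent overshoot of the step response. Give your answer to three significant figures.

For an underdamped second-order system, %OS = 100·exp(−πζ/√(1−ζ²)).
πζ/√(1−ζ²) = π·0.224/√(1−0.0502) = 0.7221, so %OS = 100·e^(−0.7221) = 48.6%.

%OS ≈ 48.6%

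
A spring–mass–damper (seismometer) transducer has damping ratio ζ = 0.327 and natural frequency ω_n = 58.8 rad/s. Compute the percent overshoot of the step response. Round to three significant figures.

For an underdamped second-order system, %OS = 100·exp(−πζ/√(1−ζ²)).
πζ/√(1−ζ²) = π·0.327/√(1−0.107) = 1.087, so %OS = 100·e^(−1.087) = 33.7%.

%OS ≈ 33.7%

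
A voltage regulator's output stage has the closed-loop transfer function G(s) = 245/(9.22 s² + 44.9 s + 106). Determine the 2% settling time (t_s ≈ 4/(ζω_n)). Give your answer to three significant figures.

Dividing through by 9.22: denominator becomes s² + 4.870 s + 11.50.
So ω_n = √11.50 = 3.39 rad/s and ζ = 4.870/(2·3.39) = 0.718.
t_s ≈ 4/(ζω_n) = 1.64 s.

t_s ≈ 1.64 s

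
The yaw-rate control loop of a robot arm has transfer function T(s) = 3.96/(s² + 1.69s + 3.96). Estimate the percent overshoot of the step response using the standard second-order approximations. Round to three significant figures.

%OS ≈ 22.9%

Matching coefficients with s² + 2ζω_n s + ω_n² gives ω_n² = 3.96 ⇒ ω_n = 1.99 rad/s, and ζ = 1.69/(2ω_n) = 0.425.
%OS = 100 e^{−πζ/√(1−ζ²)} with ζ = 0.425 gives 22.9%.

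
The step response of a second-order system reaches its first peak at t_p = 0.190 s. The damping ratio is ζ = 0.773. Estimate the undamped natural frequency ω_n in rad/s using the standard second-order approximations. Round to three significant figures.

Peak time t_p = π/ω_d, so ω_d = π/t_p = π/0.190 = 16.5 rad/s.
ω_n = ω_d/√(1−ζ²) = 16.5/√0.402 = 26.1 rad/s.

ω_n ≈ 26.1 rad/s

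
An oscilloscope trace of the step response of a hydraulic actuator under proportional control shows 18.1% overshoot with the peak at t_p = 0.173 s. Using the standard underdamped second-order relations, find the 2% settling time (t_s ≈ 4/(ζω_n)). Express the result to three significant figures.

ζ from %OS: ζ = |ln 0.181|/√(π²+ln²0.181) = 0.478.
From t_p = π/ω_d, ω_d = π/0.173 = 18.2 rad/s, so ω_n = ω_d/√(1−ζ²) = 20.7 rad/s.
t_s ≈ 4/(ζω_n) = 4/(0.478·20.7) = 0.405 s.

t_s ≈ 0.405 s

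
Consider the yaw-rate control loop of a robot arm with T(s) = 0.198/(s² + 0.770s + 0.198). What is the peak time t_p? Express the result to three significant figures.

t_p ≈ 14.1 s

Matching coefficients with s² + 2ζω_n s + ω_n² gives ω_n² = 0.198 ⇒ ω_n = 0.445 rad/s, and ζ = 0.770/(2ω_n) = 0.865.
ω_d = ω_n√(1−ζ²) = 0.223 rad/s. Then t_p = π/ω_d = 14.1 s.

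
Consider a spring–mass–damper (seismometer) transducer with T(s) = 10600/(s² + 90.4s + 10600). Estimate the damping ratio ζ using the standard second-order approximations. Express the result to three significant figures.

ζ ≈ 0.439

ω_n = √10600 = 103 rad/s; ζ = 90.4/(2·103) = 0.439.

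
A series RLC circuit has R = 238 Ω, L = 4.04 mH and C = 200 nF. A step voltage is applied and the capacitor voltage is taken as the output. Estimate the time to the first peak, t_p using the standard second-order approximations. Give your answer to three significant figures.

For a series RLC circuit (capacitor voltage as output), ω_n = 1/√(LC) = 1/√(4.04 mH · 200 nF) = 35200 rad/s.
ζ = (R/2)·√(C/L) = (238/2)·√(200 nF/4.04 mH) = 0.837.
ω_d = 35200·√(1 − 0.837²) = 19200 rad/s. t_p = π/ω_d = 0.000163 s.

t_p ≈ 0.000163 s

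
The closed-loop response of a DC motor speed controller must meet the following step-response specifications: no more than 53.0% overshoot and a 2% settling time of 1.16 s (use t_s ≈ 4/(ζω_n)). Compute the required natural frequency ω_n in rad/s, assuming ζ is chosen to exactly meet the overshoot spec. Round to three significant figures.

ζ = −ln(OS)/√(π² + (ln OS)²). With OS = 0.530, ln OS = −0.6349 and ζ = 0.6349/3.205 = 0.198.
From t_s ≈ 4/(ζω_n): ω_n = 4/(ζ·t_s) = 4/(0.198·1.16) = 17.4 rad/s.

ω_n ≈ 17.4 rad/s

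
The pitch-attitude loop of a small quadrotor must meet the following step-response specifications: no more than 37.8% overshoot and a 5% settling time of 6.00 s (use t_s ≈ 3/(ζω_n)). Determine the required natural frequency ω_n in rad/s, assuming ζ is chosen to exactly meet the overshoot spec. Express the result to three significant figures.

ω_n ≈ 1.69 rad/s

From %OS = 100·exp(−πζ/√(1−ζ²)), invert to get ζ = −ln(OS)/√(π² + ln²(OS)) with OS = 0.378.
−ln 0.378 = 0.9729, so ζ = 0.9729/√(π² + 0.9465) = 0.296.
From t_s ≈ 3/(ζω_n): ω_n = 3/(ζ·t_s) = 3/(0.296·6.00) = 1.69 rad/s.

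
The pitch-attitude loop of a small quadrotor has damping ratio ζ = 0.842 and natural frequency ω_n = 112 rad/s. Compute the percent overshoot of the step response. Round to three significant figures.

For an underdamped second-order system, %OS = 100·exp(−πζ/√(1−ζ²)).
πζ/√(1−ζ²) = π·0.842/√(1−0.709) = 4.903, so %OS = 100·e^(−4.903) = 0.742%.

%OS ≈ 0.742%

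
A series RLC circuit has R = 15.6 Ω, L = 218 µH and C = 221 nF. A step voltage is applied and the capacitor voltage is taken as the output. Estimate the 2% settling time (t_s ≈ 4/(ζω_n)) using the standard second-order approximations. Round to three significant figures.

For a series RLC circuit (capacitor voltage as output), ω_n = 1/√(LC) = 1/√(218 µH · 221 nF) = 144000 rad/s.
ζ = (R/2)·√(C/L) = (15.6/2)·√(221 nF/218 µH) = 0.248.
t_s ≈ 4/(ζω_n) = 0.000112 s.

t_s ≈ 0.000112 s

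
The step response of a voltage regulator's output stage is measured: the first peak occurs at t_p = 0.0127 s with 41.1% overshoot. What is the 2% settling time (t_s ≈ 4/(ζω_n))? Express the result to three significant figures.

t_s ≈ 0.0571 s

The overshoot fixes ζ = −ln(OS)/√(π²+ln²(OS)) = 0.272.
t_p = π/ω_d ⇒ ω_d = 247 rad/s; then ω_n = ω_d/√(1−ζ²) = 257 rad/s.
t_s ≈ 4/(ζω_n) = 4/(0.272·257) = 0.0571 s.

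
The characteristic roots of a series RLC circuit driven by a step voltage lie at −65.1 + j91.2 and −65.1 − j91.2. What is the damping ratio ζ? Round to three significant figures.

The poles are at −σ ± jω_d with σ = 65.1 and ω_d = 91.2, so ω_n = √(σ²+ω_d²) = 112 rad/s and ζ = σ/ω_n = 0.581.

ζ ≈ 0.581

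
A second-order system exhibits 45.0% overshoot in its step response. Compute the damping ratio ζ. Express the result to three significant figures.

ζ = −ln(OS)/√(π² + (ln OS)²). With OS = 0.450, ln OS = −0.7985 and ζ = 0.7985/3.241 = 0.246.

ζ ≈ 0.246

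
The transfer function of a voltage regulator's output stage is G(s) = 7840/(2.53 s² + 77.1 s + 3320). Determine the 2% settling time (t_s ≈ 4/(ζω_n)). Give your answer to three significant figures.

Dividing through by 2.53: denominator becomes s² + 30.47 s + 1312.
So ω_n = √1312 = 36.2 rad/s and ζ = 30.47/(2·36.2) = 0.421.
t_s ≈ 4/(ζω_n) = 0.263 s.

t_s ≈ 0.263 s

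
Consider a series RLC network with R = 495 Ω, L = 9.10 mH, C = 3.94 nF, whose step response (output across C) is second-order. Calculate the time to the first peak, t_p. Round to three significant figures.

t_p ≈ 0.0000191 s

For a series RLC circuit (capacitor voltage as output), ω_n = 1/√(LC) = 1/√(9.10 mH · 3.94 nF) = 167000 rad/s.
ζ = (R/2)·√(C/L) = (495/2)·√(3.94 nF/9.10 mH) = 0.163.
The damped frequency ω_d = ω_n√(1−ζ²) = 165000 rad/s. t_p = π/ω_d = 0.0000191 s.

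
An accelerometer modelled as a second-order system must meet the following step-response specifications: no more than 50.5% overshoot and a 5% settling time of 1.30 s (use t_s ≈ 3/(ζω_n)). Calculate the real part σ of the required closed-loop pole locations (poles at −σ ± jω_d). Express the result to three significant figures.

σ ≈ 2.31

The settling-time spec alone fixes σ = ζω_n = 3/t_s = 3/1.30 = 2.31.
(Overshoot then fixes ζ = 0.213 and hence ω_d = σ·√(1−ζ²)/ζ = 10.6 rad/s.)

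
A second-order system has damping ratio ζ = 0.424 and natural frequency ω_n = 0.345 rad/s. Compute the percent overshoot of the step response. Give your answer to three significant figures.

%OS ≈ 23.0%

For an underdamped second-order system, %OS = 100·exp(−πζ/√(1−ζ²)).
πζ/√(1−ζ²) = π·0.424/√(1−0.180) = 1.471, so %OS = 100·e^(−1.471) = 23.0%.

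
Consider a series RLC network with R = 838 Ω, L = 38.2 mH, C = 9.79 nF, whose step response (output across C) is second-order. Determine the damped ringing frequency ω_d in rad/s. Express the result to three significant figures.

For a series RLC circuit (capacitor voltage as output), ω_n = 1/√(LC) = 1/√(38.2 mH · 9.79 nF) = 51700 rad/s.
ζ = (R/2)·√(C/L) = (838/2)·√(9.79 nF/38.2 mH) = 0.212.
The damped frequency ω_d = ω_n√(1−ζ²) = 50500 rad/s.

ω_d ≈ 50500 rad/s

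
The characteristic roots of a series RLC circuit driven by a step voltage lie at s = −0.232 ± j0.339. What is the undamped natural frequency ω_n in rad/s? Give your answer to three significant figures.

ω_n ≈ 0.411 rad/s

|pole| = ω_n = √(0.232² + 0.339²) = 0.411 rad/s; ζ = cos θ = σ/ω_n = 0.565.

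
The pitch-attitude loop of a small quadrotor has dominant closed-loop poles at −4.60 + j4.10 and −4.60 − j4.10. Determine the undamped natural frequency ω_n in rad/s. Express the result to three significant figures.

|pole| = ω_n = √(4.60² + 4.10²) = 6.16 rad/s; ζ = cos θ = σ/ω_n = 0.747.

ω_n ≈ 6.16 rad/s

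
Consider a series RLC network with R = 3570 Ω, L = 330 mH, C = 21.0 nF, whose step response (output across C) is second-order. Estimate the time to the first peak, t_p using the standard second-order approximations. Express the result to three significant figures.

For a series RLC circuit (capacitor voltage as output), ω_n = 1/√(LC) = 1/√(330 mH · 21.0 nF) = 12000 rad/s.
ζ = (R/2)·√(C/L) = (3570/2)·√(21.0 nF/330 mH) = 0.450.
ω_d = ω_n√(1−ζ²) = 10700 rad/s. t_p = π/ω_d = 0.000293 s.

t_p ≈ 0.000293 s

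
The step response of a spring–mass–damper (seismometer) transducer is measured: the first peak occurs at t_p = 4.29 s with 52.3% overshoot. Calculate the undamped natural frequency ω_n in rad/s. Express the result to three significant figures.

ω_n ≈ 0.748 rad/s

The overshoot fixes ζ = −ln(OS)/√(π²+ln²(OS)) = 0.202.
t_p = π/ω_d ⇒ ω_d = 0.732 rad/s; then ω_n = ω_d/√(1−ζ²) = 0.748 rad/s.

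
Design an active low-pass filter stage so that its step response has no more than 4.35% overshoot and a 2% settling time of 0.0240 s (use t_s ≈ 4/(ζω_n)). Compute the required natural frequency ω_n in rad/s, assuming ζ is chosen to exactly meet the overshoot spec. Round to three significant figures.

Inverting the overshoot relation: ζ = |ln 0.0435|/√(π² + ln²0.0435) = 0.706.
Then ω_n = 4/(ζ t_s) = 4/(0.706 × 0.0240) = 236 rad/s.

ω_n ≈ 236 rad/s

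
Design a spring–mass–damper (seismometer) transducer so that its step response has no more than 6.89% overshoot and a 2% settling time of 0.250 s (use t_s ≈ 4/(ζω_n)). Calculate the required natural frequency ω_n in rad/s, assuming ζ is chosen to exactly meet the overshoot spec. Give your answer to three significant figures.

From %OS = 100·exp(−πζ/√(1−ζ²)), invert to get ζ = −ln(OS)/√(π² + ln²(OS)) with OS = 0.0689.
−ln 0.0689 = 2.675, so ζ = 2.675/√(π² + 7.156) = 0.648.
Then ω_n = 4/(ζ t_s) = 4/(0.648 × 0.250) = 24.7 rad/s.

ω_n ≈ 24.7 rad/s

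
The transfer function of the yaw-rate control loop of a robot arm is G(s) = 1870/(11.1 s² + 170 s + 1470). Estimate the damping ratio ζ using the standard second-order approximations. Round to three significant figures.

ζ ≈ 0.665

Dividing through by 11.1: denominator becomes s² + 15.32 s + 132.4.
So ω_n = √132.4 = 11.5 rad/s and ζ = 15.32/(2·11.5) = 0.665.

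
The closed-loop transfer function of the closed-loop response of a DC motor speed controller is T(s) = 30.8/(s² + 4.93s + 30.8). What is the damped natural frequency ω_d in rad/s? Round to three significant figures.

Comparing the denominator to s² + 2ζω_n s + ω_n²: ω_n = √30.8 = 5.55 rad/s, and 2ζω_n = 4.93 so ζ = 4.93/(2·5.55) = 0.444.
The damped frequency ω_d = ω_n√(1−ζ²) = 4.97 rad/s.

ω_d ≈ 4.97 rad/s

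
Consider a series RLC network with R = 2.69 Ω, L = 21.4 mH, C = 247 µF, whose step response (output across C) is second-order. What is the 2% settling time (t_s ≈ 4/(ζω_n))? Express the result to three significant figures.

t_s ≈ 0.0636 s

For a series RLC circuit (capacitor voltage as output), ω_n = 1/√(LC) = 1/√(21.4 mH · 247 µF) = 435 rad/s.
ζ = (R/2)·√(C/L) = (2.69/2)·√(247 µF/21.4 mH) = 0.144.
t_s ≈ 4/(ζω_n) = 0.0636 s.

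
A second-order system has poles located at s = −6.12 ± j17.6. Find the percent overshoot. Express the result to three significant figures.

With σ = 6.12, ω_d = 17.6: ω_n = √(σ²+ω_d²) = 18.6 rad/s, ζ = σ/ω_n = 0.328.
%OS = 100 e^{−πζ/√(1−ζ²)} with ζ = 0.328 gives 33.5%.

%OS ≈ 33.5%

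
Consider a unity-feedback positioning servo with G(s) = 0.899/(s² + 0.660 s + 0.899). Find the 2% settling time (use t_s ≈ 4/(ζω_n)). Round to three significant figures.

Comparing the denominator to s² + 2ζω_n s + ω_n²: ω_n = √0.899 = 0.948 rad/s, and 2ζω_n = 0.660 so ζ = 0.660/(2·0.948) = 0.348.
t_s ≈ 4/(ζω_n) = 4/(0.348·0.948) = 12.1 s.

t_s ≈ 12.1 s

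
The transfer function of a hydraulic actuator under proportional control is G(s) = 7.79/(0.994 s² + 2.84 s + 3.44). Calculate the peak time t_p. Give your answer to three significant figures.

Dividing through by 0.994: denominator becomes s² + 2.857 s + 3.461.
So ω_n = √3.461 = 1.86 rad/s and ζ = 2.857/(2·1.86) = 0.768.
ω_d = ω_n√(1−ζ²) = 1.19 rad/s. t_p = π/ω_d = 2.64 s.

t_p ≈ 2.64 s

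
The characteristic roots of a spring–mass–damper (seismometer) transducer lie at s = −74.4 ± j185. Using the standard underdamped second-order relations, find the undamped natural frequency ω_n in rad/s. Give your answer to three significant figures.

With σ = 74.4, ω_d = 185: ω_n = √(σ²+ω_d²) = 199 rad/s, ζ = σ/ω_n = 0.373.

ω_n ≈ 199 rad/s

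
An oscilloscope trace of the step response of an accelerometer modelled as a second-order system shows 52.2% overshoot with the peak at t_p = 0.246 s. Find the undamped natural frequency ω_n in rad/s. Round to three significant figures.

ω_n ≈ 13.0 rad/s

From the overshoot, ζ = −ln(OS)/√(π²+ln²(OS)) = 0.203.
From t_p = π/ω_d, ω_d = π/0.246 = 12.8 rad/s, so ω_n = ω_d/√(1−ζ²) = 13.0 rad/s.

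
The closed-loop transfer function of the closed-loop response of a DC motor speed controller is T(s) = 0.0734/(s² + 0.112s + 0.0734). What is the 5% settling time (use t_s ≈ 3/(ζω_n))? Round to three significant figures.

Matching coefficients with s² + 2ζω_n s + ω_n² gives ω_n² = 0.0734 ⇒ ω_n = 0.271 rad/s, and ζ = 0.112/(2ω_n) = 0.207.
t_s ≈ 3/(ζω_n) = 3/(0.207·0.271) = 53.6 s.

t_s ≈ 53.6 s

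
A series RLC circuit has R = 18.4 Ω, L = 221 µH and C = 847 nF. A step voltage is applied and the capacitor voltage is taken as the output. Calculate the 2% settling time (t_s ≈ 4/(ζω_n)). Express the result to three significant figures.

For a series RLC circuit (capacitor voltage as output), ω_n = 1/√(LC) = 1/√(221 µH · 847 nF) = 73100 rad/s.
ζ = (R/2)·√(C/L) = (18.4/2)·√(847 nF/221 µH) = 0.570.
t_s ≈ 4/(ζω_n) = 0.0000961 s.

t_s ≈ 0.0000961 s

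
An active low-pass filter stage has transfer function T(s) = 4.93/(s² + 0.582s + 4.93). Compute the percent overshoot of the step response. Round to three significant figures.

%OS ≈ 66.0%

Comparing the denominator to s² + 2ζω_n s + ω_n²: ω_n = √4.93 = 2.22 rad/s, and 2ζω_n = 0.582 so ζ = 0.582/(2·2.22) = 0.131.
Overshoot: exp(−π·0.131/√(1−0.131²)) = 0.660, i.e. 66.0%.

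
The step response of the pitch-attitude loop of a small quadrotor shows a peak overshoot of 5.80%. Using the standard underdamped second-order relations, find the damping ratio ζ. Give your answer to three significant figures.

From %OS = 100·exp(−πζ/√(1−ζ²)), invert to get ζ = −ln(OS)/√(π² + ln²(OS)) with OS = 0.0580.
−ln 0.0580 = 2.847, so ζ = 2.847/√(π² + 8.107) = 0.672.

ζ ≈ 0.672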